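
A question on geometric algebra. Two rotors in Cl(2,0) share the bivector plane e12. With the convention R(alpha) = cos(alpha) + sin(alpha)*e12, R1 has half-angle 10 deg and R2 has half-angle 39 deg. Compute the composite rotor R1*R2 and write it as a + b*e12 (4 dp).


Same-plane rotors commute and their half-angles add:
R1*R2 = cos(a1 + a2) + sin(a1 + a2)*e12.
a1 + a2 = 10 + 39 = 49 deg
cos(49 deg) = 0.6561
sin(49 deg) = 0.7547
R1*R2 = 0.6561 + 0.7547*e12


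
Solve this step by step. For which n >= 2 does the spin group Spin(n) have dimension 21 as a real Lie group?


dim Spin(n) = dim so(n) = n(n-1)/2.
Solve n(n-1)/2 = 21, i.e. n^2 - n - 42 = 0.
Discriminant = 1 + 8*21 = 169
n = (1 + sqrt(169))/2 = (1 + 13)/2 = 7


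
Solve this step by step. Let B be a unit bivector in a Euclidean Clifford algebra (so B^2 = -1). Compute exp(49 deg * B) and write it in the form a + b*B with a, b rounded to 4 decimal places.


For a unit bivector B with B^2 = -1, the exponential series gives
e^(theta*B) = cos(theta) + sin(theta)*B (the GA analogue of Euler's formula).
theta = 49 degrees = 0.855211 rad
cos(49 deg) = 0.6561
sin(49 deg) = 0.7547
exp(theta*B) = 0.6561 + 0.7547*B


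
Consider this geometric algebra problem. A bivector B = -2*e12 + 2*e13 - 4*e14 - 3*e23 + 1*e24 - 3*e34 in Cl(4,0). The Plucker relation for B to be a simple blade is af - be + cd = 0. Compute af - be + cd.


Plucker relation: af - be + cd
a*f = (-2)*(-3) = 6
b*e = 2*1 = 2
c*d = (-4)*(-3) = 12
af - be + cd = 6 - 2 + 12
= 16


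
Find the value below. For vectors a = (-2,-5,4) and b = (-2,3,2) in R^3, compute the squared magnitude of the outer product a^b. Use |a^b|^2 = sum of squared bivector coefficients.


a wedge b = (a1*b2 - a2*b1)*e12 + (a1*b3 - a3*b1)*e13 + (a2*b3 - a3*b2)*e23
e12 coeff: (-2)*3 - (-5)*(-2) = -6 - 10 = -16
e13 coeff: (-2)*2 - 4*(-2) = -4 - (-8) = 4
e23 coeff: (-5)*2 - 4*3 = -10 - 12 = -22
|a wedge b|^2 = (-16)^2 + 4^2 + (-22)^2
= 256 + 16 + 484
= 756


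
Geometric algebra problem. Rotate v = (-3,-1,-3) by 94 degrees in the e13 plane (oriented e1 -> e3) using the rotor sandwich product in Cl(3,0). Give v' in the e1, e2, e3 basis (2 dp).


Rotor R = cos(47deg) - sin(47deg)*e13
Rotation angle theta = 2 * 47 = 94 degrees in the e13 plane (e1 -> e3).
The component perpendicular to the plane (e2) is invariant: v'_2 = v2 = -1.00
cos(94deg) = -0.0698, sin(94deg) = 0.9976
v'_1 = v1*cos(theta) - v3*sin(theta) = -3*(-0.0698) - (-3)*0.9976 = 3.20
v'_3 = v1*sin(theta) + v3*cos(theta) = -3*0.9976 + (-3)*(-0.0698) = -2.78
v' = 3.20*e1 - 1.00*e2 - 2.78*e3


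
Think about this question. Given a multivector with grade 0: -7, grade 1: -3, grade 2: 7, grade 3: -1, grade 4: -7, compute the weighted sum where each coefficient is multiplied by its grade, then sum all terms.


Grade-weighted sum = sum of grade_k * coefficient_k
0*(-7) = 0
1*(-3) = -3
2*7 = 14
3*(-1) = -3
4*(-7) = -28
Total = 0 + (-3) + 14 + (-3) + (-28) = -20


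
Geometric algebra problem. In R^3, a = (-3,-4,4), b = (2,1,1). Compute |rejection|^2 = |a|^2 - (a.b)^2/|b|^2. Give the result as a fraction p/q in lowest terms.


|a|^2 = (-3)^2 + (-4)^2 + 4^2 = 41
|b|^2 = 2^2 + 1^2 + 1^2 = 6
a . b = (-3)*2 + (-4)*1 + 4*1 = -6
(a.b)^2 = (-6)^2 = 36
|rej|^2 = 41 - 36/6
= (246 - 36)/6
= 210/6
In lowest terms: 35/1


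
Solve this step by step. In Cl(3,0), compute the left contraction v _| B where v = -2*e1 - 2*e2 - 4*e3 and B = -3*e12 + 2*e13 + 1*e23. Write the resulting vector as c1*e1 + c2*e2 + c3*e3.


Left contraction v _| B = <vB>_1 (grade-1 part of the geometric product vB).
Using e1_|e12 = e2, e2_|e12 = -e1, e1_|e13 = e3, e3_|e13 = -e1, e2_|e23 = e3, e3_|e23 = -e2:
e1 coeff: -v2*b12 - v3*b13 = -(-2)*(-3) - (-4)*(2) = 2
e2 coeff: v1*b12 - v3*b23 = (-2)*(-3) - (-4)*(1) = 10
e3 coeff: v1*b13 + v2*b23 = (-2)*(2) + (-2)*(1) = -6
v _| B = 2*e1 + 10*e2 - 6*e3


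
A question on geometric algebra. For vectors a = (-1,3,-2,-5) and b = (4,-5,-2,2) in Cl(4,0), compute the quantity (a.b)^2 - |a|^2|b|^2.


a . b = (-1)*4 + 3*(-5) + (-2)*(-2) + (-5)*2
= -4 + (-15) + 4 + (-10) = -25
|a|^2 = (-1)^2 + 3^2 + (-2)^2 + (-5)^2 = 39
|b|^2 = 4^2 + (-5)^2 + (-2)^2 + 2^2 = 49
(a.b)^2 = (-25)^2 = 625
|a|^2 * |b|^2 = 39 * 49 = 1911
Result = 625 - 1911 = -1286


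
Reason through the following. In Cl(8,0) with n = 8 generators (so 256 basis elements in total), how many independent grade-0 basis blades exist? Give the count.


Number of grade-k basis blades in Cl(p,q) with n = p + q is C(n, k).
n = 8 + 0 = 8
C(8, 0) = 8! / (0! * 8!)
= 40320 / (1 * 40320)
= 1


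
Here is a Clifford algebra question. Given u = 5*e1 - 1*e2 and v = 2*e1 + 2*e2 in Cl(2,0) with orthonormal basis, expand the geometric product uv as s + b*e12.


Expand: (5*e1 - 1*e2)(2*e1 + 2*e2)
= 5*2*e1e1 + 5*2*e1e2 + (-1)*2*e2e1 + (-1)*2*e2e2
Using e1^2 = e2^2 = 1, e2e1 = -e1e2:
Scalar part s = 5*2 + (-1)*2 = 10 + (-2) = 8
Bivector part b = 5*2 - (-1)*2 = 10 - (-2) = 12
uv = 8 + 12*e12


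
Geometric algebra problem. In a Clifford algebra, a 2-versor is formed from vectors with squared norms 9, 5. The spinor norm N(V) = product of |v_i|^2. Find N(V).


Spinor norm N(V) = |v1|^2 * |v2|^2 * ... * |v2|^2
= 9 * 5
Running product: 9, 45
N(V) = 45


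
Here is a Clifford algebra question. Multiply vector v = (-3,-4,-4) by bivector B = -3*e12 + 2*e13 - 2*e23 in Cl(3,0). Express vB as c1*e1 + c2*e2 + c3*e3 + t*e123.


vB has grade-1 (vector) and grade-3 (trivector) parts: vB = (v _| B) + (v ^ B).
Vector part <vB>_1:
  e1: -v2*b12 - v3*b13 = -(-4)*(-3) - (-4)*(2) = -4
  e2: v1*b12 - v3*b23 = (-3)*(-3) - (-4)*(-2) = 1
  e3: v1*b13 + v2*b23 = (-3)*(2) + (-4)*(-2) = 2
Trivector part <vB>_3:
  e123: v1*b23 - v2*b13 + v3*b12 = (-3)*(-2) - (-4)*(2) + (-4)*(-3) = 26
vB = -4*e1 + 1*e2 + 2*e3 + 26*e123


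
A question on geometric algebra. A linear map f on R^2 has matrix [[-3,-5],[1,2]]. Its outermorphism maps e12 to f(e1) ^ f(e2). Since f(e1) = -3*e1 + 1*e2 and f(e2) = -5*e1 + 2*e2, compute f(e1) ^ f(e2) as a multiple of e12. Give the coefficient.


The outermorphism of a linear map f sends e1^e2 to f(e1)^f(e2).
f(e1) = -3*e1 + 1*e2
f(e2) = -5*e1 + 2*e2
f(e1) ^ f(e2) = (-3*e1 + 1*e2) ^ (-5*e1 + 2*e2)
= (-3)*2*e12 + 1*(-5)*e21
= (-6 - (-5))*e12
= -1*e12
Coefficient = -1


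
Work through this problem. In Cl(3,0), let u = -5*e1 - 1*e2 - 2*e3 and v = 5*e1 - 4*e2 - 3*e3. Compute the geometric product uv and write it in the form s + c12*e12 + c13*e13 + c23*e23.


In Cl(3,0): e_i^2 = 1, e_ie_j = -e_je_i for i != j.
Scalar part = u . v = (-5)*5 + (-1)*(-4) + (-2)*(-3)
= -25 + 4 + 6 = -15
e12 coeff = (-5)*(-4) - (-1)*5 = 20 - (-5) = 25
e13 coeff = (-5)*(-3) - (-2)*5 = 15 - (-10) = 25
e23 coeff = (-1)*(-3) - (-2)*(-4) = 3 - 8 = -5
uv = -15 + 25*e12 + 25*e13 - 5*e23


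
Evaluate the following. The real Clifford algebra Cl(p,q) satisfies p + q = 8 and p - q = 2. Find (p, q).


We need p + q = 8 and p - q = 2.
Adding: 2p = 8 + 2 = 10, so p = 5.
Then q = 8 - 5 = 3.
(p, q) = (5, 3)


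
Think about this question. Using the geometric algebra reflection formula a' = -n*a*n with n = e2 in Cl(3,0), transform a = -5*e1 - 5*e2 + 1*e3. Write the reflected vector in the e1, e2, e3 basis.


Reflection formula: a' = -n*a*n, with n = e2 (unit vector, n^2 = 1).
For reflection through hyperplane perp to e2:
The component along e2 flips sign, others stay.
a = (-5, -5, 1)
a' = (-5, 5, 1)
a' = -5*e1 + 5*e2 + 1*e3


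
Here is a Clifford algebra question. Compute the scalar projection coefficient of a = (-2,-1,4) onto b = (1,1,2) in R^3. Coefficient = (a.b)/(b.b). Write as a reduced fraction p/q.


Projection coefficient = (a . b) / (b . b)
a . b = (-2)*1 + (-1)*1 + 4*2
= -2 + (-1) + 8 = 5
b . b = 1^2 + 1^2 + 2^2
= 1 + 1 + 4 = 6
Coefficient = 5/6
In lowest terms: 5/6


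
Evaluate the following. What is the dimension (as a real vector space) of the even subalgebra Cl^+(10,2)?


Even subalgebra dimension = 2^(n-1)
n = 10 + 2 = 12
2^(12 - 1) = 2^11 = 2048
Verification: sum of C(12,k) for even k = 1 + 66 + 495 + 924 + 495 + 66 + 1 = 2048
Result = 2048


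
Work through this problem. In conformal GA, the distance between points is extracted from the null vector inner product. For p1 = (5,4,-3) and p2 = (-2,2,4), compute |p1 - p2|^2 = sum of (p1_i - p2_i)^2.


p1 - p2 = (7, 2, -7)
|p1 - p2|^2 = 7^2 + 2^2 + (-7)^2
= 49 + 4 + 49
= 102


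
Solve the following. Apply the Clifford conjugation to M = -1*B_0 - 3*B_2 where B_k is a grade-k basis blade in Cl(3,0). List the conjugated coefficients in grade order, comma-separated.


Clifford conjugate sign for grade k: (-1)^(k(k+1)/2)
Grade 0: (-1)^(0*1/2) = (-1)^0 = 1, coeff -1 -> -1
Grade 2: (-1)^(2*3/2) = (-1)^3 = -1, coeff -3 -> 3
Conjugated coefficients: -1, 3


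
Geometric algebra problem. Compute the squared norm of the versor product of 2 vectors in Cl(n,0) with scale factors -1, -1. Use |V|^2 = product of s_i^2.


Each vector v_i has |v_i|^2 = s_i^2
Squared scales: (-1)^2 = 1, (-1)^2 = 1
|V|^2 = 1 * 1
= 1


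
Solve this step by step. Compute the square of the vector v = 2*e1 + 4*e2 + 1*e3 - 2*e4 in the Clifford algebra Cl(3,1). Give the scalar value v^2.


v^2 = sum of c_i^2 * e_i^2
Positive signature terms (e_i^2 = +1): 2^2 + 4^2 + 1^2 = 21
Negative signature terms (e_j^2 = -1): (-2)^2 = 4
v^2 = 21 - 4 = 17


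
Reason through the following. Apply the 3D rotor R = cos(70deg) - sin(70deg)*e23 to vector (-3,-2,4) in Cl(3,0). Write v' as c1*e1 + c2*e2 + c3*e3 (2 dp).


Rotor R = cos(70deg) - sin(70deg)*e23
Rotation angle theta = 2 * 70 = 140 degrees in the e23 plane (e2 -> e3).
The component perpendicular to the plane (e1) is invariant: v'_1 = v1 = -3.00
cos(140deg) = -0.7660, sin(140deg) = 0.6428
v'_2 = v2*cos(theta) - v3*sin(theta) = -2*(-0.7660) - 4*0.6428 = -1.04
v'_3 = v2*sin(theta) + v3*cos(theta) = -2*0.6428 + 4*(-0.7660) = -4.35
v' = -3.00*e1 - 1.04*e2 - 4.35*e3


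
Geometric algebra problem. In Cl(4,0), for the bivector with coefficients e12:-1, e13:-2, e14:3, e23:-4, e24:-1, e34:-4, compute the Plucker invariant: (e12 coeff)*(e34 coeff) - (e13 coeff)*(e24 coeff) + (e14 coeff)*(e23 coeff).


Plucker relation: af - be + cd
a*f = (-1)*(-4) = 4
b*e = (-2)*(-1) = 2
c*d = 3*(-4) = -12
af - be + cd = 4 - 2 + (-12)
= -10


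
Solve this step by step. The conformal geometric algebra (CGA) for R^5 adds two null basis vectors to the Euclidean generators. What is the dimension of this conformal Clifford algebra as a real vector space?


The conformal model of R^5 uses Cl(6,1): the 5 Euclidean generators plus two extra orthogonal generators e+ (e+^2 = +1) and e- (e-^2 = -1), from which the null vectors e0, einf are built.
Number of generators m = 5 + 2 = 7.
dim Cl(p,q) = 2^m = 2^7 = 128


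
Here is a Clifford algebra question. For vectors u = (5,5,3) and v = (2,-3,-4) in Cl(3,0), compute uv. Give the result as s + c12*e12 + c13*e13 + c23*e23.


In Cl(3,0): e_i^2 = 1, e_ie_j = -e_je_i for i != j.
Scalar part = u . v = 5*2 + 5*(-3) + 3*(-4)
= 10 + (-15) + (-12) = -17
e12 coeff = 5*(-3) - 5*2 = -15 - 10 = -25
e13 coeff = 5*(-4) - 3*2 = -20 - 6 = -26
e23 coeff = 5*(-4) - 3*(-3) = -20 - (-9) = -11
uv = -17 - 25*e12 - 26*e13 - 11*e23


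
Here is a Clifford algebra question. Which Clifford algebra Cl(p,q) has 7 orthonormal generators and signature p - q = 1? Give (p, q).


We need p + q = 7 and p - q = 1.
Adding: 2p = 7 + 1 = 8, so p = 4.
Then q = 7 - 4 = 3.
(p, q) = (4, 3)


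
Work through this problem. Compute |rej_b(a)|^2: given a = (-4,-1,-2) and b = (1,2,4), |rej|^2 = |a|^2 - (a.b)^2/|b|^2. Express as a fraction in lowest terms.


|a|^2 = (-4)^2 + (-1)^2 + (-2)^2 = 21
|b|^2 = 1^2 + 2^2 + 4^2 = 21
a . b = (-4)*1 + (-1)*2 + (-2)*4 = -14
(a.b)^2 = (-14)^2 = 196
|rej|^2 = 21 - 196/21
= (441 - 196)/21
= 245/21
In lowest terms: 35/3


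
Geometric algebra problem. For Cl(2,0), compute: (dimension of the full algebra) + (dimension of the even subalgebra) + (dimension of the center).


n = 2 + 0 = 2
Total dim = 2^2 = 4
Even subalgebra dim = 2^1 = 2
n is even, so center dim = 1
Sum = 4 + 2 + 1 = 7


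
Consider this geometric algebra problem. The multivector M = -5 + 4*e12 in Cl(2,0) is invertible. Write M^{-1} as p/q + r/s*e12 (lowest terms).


M = -5 + 4*e12, where e12^2 = -1.
Since M commutes with its reverse ~M = a - b*e12, M * ~M = a^2 - b^2*e12^2 = a^2 + b^2.
So M^{-1} = ~M / (a^2 + b^2) = (a - b*e12)/(a^2 + b^2).
a^2 + b^2 = 25 + 16 = 41
Scalar part = -5/41 = -5/41
Bivector coeff = -4/41 = -4/41
M^{-1} = -5/41 - 4/41*e12


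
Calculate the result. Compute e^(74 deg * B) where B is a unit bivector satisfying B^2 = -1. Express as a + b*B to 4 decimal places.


For a unit bivector B with B^2 = -1, the exponential series gives
e^(theta*B) = cos(theta) + sin(theta)*B (the GA analogue of Euler's formula).
theta = 74 degrees = 1.291544 rad
cos(74 deg) = 0.2756
sin(74 deg) = 0.9613
exp(theta*B) = 0.2756 + 0.9613*B


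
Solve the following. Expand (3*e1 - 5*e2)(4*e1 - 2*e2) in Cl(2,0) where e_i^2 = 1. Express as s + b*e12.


Expand: (3*e1 - 5*e2)(4*e1 - 2*e2)
= 3*4*e1e1 + 3*(-2)*e1e2 + (-5)*4*e2e1 + (-5)*(-2)*e2e2
Using e1^2 = e2^2 = 1, e2e1 = -e1e2:
Scalar part s = 3*4 + (-5)*(-2) = 12 + 10 = 22
Bivector part b = 3*(-2) - (-5)*4 = -6 - (-20) = 14
uv = 22 + 14*e12


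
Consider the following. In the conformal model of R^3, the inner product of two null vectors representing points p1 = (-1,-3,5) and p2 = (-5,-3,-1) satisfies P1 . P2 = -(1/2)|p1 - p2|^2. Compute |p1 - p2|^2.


p1 - p2 = (4, 0, 6)
|p1 - p2|^2 = 4^2 + 0^2 + 6^2
= 16 + 0 + 36
= 52


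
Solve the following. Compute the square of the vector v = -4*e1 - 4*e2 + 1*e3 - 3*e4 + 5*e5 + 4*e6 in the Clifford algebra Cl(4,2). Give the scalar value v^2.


v^2 = sum of c_i^2 * e_i^2
Positive signature terms (e_i^2 = +1): (-4)^2 + (-4)^2 + 1^2 + (-3)^2 = 42
Negative signature terms (e_j^2 = -1): 5^2 + 4^2 = 41
v^2 = 42 - 41 = 1


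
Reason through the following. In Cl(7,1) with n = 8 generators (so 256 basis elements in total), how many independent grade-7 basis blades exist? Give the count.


Number of grade-k basis blades in Cl(p,q) with n = p + q is C(n, k).
n = 7 + 1 = 8
C(8, 7) = 8! / (7! * 1!)
= 40320 / (5040 * 1)
= 8


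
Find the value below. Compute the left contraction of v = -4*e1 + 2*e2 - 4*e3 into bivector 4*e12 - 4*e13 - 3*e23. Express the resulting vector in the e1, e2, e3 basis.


Left contraction v _| B = <vB>_1 (grade-1 part of the geometric product vB).
Using e1_|e12 = e2, e2_|e12 = -e1, e1_|e13 = e3, e3_|e13 = -e1, e2_|e23 = e3, e3_|e23 = -e2:
e1 coeff: -v2*b12 - v3*b13 = -(2)*(4) - (-4)*(-4) = -24
e2 coeff: v1*b12 - v3*b23 = (-4)*(4) - (-4)*(-3) = -28
e3 coeff: v1*b13 + v2*b23 = (-4)*(-4) + (2)*(-3) = 10
v _| B = -24*e1 - 28*e2 + 10*e3


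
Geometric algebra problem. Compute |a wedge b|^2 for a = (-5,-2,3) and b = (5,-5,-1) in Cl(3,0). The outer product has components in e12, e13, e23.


a wedge b = (a1*b2 - a2*b1)*e12 + (a1*b3 - a3*b1)*e13 + (a2*b3 - a3*b2)*e23
e12 coeff: (-5)*(-5) - (-2)*5 = 25 - (-10) = 35
e13 coeff: (-5)*(-1) - 3*5 = 5 - 15 = -10
e23 coeff: (-2)*(-1) - 3*(-5) = 2 - (-15) = 17
|a wedge b|^2 = 35^2 + (-10)^2 + 17^2
= 1225 + 100 + 289
= 1614


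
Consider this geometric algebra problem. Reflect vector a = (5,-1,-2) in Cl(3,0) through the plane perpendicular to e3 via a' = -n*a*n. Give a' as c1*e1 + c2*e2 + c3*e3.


Reflection formula: a' = -n*a*n, with n = e3 (unit vector, n^2 = 1).
For reflection through hyperplane perp to e3:
The component along e3 flips sign, others stay.
a = (5, -1, -2)
a' = (5, -1, 2)
a' = 5*e1 - 1*e2 + 2*e3


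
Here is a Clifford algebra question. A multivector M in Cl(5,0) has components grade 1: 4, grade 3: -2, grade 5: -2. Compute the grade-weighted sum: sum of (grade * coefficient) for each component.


Grade-weighted sum = sum of grade_k * coefficient_k
1*4 = 4
3*(-2) = -6
5*(-2) = -10
Total = 4 + (-6) + (-10) = -12


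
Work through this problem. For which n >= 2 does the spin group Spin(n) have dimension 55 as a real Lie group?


dim Spin(n) = dim so(n) = n(n-1)/2.
Solve n(n-1)/2 = 55, i.e. n^2 - n - 110 = 0.
Discriminant = 1 + 8*55 = 441
n = (1 + sqrt(441))/2 = (1 + 21)/2 = 11


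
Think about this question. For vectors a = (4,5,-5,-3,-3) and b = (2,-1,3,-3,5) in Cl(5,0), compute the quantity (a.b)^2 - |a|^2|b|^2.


a . b = 4*2 + 5*(-1) + (-5)*3 + (-3)*(-3) + (-3)*5
= 8 + (-5) + (-15) + 9 + (-15) = -18
|a|^2 = 4^2 + 5^2 + (-5)^2 + (-3)^2 + (-3)^2 = 84
|b|^2 = 2^2 + (-1)^2 + 3^2 + (-3)^2 + 5^2 = 48
(a.b)^2 = (-18)^2 = 324
|a|^2 * |b|^2 = 84 * 48 = 4032
Result = 324 - 4032 = -3708


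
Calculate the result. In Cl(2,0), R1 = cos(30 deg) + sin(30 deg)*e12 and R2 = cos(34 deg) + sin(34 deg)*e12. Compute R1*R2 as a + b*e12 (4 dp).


Same-plane rotors commute and their half-angles add:
R1*R2 = cos(a1 + a2) + sin(a1 + a2)*e12.
a1 + a2 = 30 + 34 = 64 deg
cos(64 deg) = 0.4384
sin(64 deg) = 0.8988
R1*R2 = 0.4384 + 0.8988*e12


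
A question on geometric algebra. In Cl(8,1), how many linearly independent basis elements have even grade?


Even subalgebra dimension = 2^(n-1)
n = 8 + 1 = 9
2^(9 - 1) = 2^8 = 256
Verification: sum of C(9,k) for even k = 1 + 36 + 126 + 84 + 9 = 256
Result = 256


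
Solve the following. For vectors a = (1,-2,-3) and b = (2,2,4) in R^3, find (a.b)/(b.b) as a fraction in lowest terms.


Projection coefficient = (a . b) / (b . b)
a . b = 1*2 + (-2)*2 + (-3)*4
= 2 + (-4) + (-12) = -14
b . b = 2^2 + 2^2 + 4^2
= 4 + 4 + 16 = 24
Coefficient = -14/24
In lowest terms: -7/12


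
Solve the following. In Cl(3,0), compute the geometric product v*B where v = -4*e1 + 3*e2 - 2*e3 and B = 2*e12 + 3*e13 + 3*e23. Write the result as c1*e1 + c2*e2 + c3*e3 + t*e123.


vB has grade-1 (vector) and grade-3 (trivector) parts: vB = (v _| B) + (v ^ B).
Vector part <vB>_1:
  e1: -v2*b12 - v3*b13 = -(3)*(2) - (-2)*(3) = 0
  e2: v1*b12 - v3*b23 = (-4)*(2) - (-2)*(3) = -2
  e3: v1*b13 + v2*b23 = (-4)*(3) + (3)*(3) = -3
Trivector part <vB>_3:
  e123: v1*b23 - v2*b13 + v3*b12 = (-4)*(3) - (3)*(3) + (-2)*(2) = -25
vB = 0*e1 - 2*e2 - 3*e3 - 25*e123


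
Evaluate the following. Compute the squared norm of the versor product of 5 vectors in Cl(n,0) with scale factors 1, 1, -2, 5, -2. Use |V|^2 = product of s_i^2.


Each vector v_i has |v_i|^2 = s_i^2
Squared scales: 1^2 = 1, 1^2 = 1, (-2)^2 = 4, 5^2 = 25, (-2)^2 = 4
|V|^2 = 1 * 1 * 4 * 25 * 4
= 400


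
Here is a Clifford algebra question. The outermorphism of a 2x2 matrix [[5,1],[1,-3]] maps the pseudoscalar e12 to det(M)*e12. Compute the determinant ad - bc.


The outermorphism of a linear map f sends e1^e2 to f(e1)^f(e2).
f(e1) = 5*e1 + 1*e2
f(e2) = 1*e1 - 3*e2
f(e1) ^ f(e2) = (5*e1 + 1*e2) ^ (1*e1 - 3*e2)
= 5*(-3)*e12 + 1*1*e21
= (-15 - 1)*e12
= -16*e12
Coefficient = -16


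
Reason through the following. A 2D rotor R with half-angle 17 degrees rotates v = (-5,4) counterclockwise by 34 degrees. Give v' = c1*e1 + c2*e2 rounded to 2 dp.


Rotor R = cos(17deg) - sin(17deg)*e12
Rotation angle theta = 2 * 17 = 34 degrees
v' = R*v*~R rotates v by theta.
cos(34deg) = 0.8290, sin(34deg) = 0.5592
v'_1 = -5*cos(34deg) - 4*sin(34deg)
= -5*0.8290 - 4*0.5592
= -6.38
v'_2 = -5*sin(34deg) + 4*cos(34deg)
= -5*0.5592 + 4*0.8290
= 0.52
v' = -6.38*e1 + 0.52*e2


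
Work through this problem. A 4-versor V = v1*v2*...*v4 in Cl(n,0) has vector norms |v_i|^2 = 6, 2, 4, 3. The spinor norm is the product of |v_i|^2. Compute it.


Spinor norm N(V) = |v1|^2 * |v2|^2 * ... * |v4|^2
= 6 * 2 * 4 * 3
Running product: 6, 12, 48, 144
N(V) = 144


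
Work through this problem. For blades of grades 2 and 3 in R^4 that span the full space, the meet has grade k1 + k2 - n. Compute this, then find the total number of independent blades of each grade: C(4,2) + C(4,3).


Meet grade = grade(A) + grade(B) - n
= 2 + 3 - 4 = 1
C(4,2) = 6
C(4,3) = 4
dim_A + dim_B = 6 + 4 = 10


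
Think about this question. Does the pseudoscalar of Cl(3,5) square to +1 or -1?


The pseudoscalar I = e1...e_n (product of all n generators) of Cl(p,q) satisfies I^2 = (-1)^(q + n(n-1)/2).
p = 3, q = 5, n = p + q = 8
n(n-1)/2 = 8 * 7 / 2 = 28
Exponent = q + n(n-1)/2 = 5 + 28 = 33
I^2 = (-1)^33 = -1


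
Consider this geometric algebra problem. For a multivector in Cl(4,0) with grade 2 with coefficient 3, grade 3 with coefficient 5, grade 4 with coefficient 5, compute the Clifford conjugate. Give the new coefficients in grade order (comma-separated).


Clifford conjugate sign for grade k: (-1)^(k(k+1)/2)
Grade 2: (-1)^(2*3/2) = (-1)^3 = -1, coeff 3 -> -3
Grade 3: (-1)^(3*4/2) = (-1)^6 = 1, coeff 5 -> 5
Grade 4: (-1)^(4*5/2) = (-1)^10 = 1, coeff 5 -> 5
Conjugated coefficients: -3, 5, 5


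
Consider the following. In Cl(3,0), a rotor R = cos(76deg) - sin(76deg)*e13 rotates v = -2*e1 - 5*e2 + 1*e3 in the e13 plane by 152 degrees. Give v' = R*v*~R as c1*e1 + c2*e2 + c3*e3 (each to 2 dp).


Rotor R = cos(76deg) - sin(76deg)*e13
Rotation angle theta = 2 * 76 = 152 degrees in the e13 plane (e1 -> e3).
The component perpendicular to the plane (e2) is invariant: v'_2 = v2 = -5.00
cos(152deg) = -0.8829, sin(152deg) = 0.4695
v'_1 = v1*cos(theta) - v3*sin(theta) = -2*(-0.8829) - 1*0.4695 = 1.30
v'_3 = v1*sin(theta) + v3*cos(theta) = -2*0.4695 + 1*(-0.8829) = -1.82
v' = 1.30*e1 - 5.00*e2 - 1.82*e3


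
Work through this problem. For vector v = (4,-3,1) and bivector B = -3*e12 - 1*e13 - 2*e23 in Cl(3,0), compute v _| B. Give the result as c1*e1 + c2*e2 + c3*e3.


Left contraction v _| B = <vB>_1 (grade-1 part of the geometric product vB).
Using e1_|e12 = e2, e2_|e12 = -e1, e1_|e13 = e3, e3_|e13 = -e1, e2_|e23 = e3, e3_|e23 = -e2:
e1 coeff: -v2*b12 - v3*b13 = -(-3)*(-3) - (1)*(-1) = -8
e2 coeff: v1*b12 - v3*b23 = (4)*(-3) - (1)*(-2) = -10
e3 coeff: v1*b13 + v2*b23 = (4)*(-1) + (-3)*(-2) = 2
v _| B = -8*e1 - 10*e2 + 2*e3


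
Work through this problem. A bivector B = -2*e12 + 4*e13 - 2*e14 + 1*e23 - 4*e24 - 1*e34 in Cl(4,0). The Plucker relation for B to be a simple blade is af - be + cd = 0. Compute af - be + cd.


Plucker relation: af - be + cd
a*f = (-2)*(-1) = 2
b*e = 4*(-4) = -16
c*d = (-2)*1 = -2
af - be + cd = 2 - (-16) + (-2)
= 16


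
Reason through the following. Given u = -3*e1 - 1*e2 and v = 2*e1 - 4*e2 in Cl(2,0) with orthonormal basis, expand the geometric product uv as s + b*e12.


Expand: (-3*e1 - 1*e2)(2*e1 - 4*e2)
= (-3)*2*e1e1 + (-3)*(-4)*e1e2 + (-1)*2*e2e1 + (-1)*(-4)*e2e2
Using e1^2 = e2^2 = 1, e2e1 = -e1e2:
Scalar part s = (-3)*2 + (-1)*(-4) = -6 + 4 = -2
Bivector part b = (-3)*(-4) - (-1)*2 = 12 - (-2) = 14
uv = -2 + 14*e12


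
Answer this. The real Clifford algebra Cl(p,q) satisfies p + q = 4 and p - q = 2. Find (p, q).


We need p + q = 4 and p - q = 2.
Adding: 2p = 4 + 2 = 6, so p = 3.
Then q = 4 - 3 = 1.
(p, q) = (3, 1)


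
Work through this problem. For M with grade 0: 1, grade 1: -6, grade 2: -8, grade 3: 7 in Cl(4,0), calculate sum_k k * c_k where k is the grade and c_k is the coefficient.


Grade-weighted sum = sum of grade_k * coefficient_k
0*1 = 0
1*(-6) = -6
2*(-8) = -16
3*7 = 21
Total = 0 + (-6) + (-16) + 21 = -1


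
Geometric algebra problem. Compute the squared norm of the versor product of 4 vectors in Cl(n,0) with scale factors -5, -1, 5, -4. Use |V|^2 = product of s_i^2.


Each vector v_i has |v_i|^2 = s_i^2
Squared scales: (-5)^2 = 25, (-1)^2 = 1, 5^2 = 25, (-4)^2 = 16
|V|^2 = 25 * 1 * 25 * 16
= 10000


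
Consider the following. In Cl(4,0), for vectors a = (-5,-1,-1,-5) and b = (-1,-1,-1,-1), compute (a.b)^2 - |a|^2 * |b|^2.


a . b = (-5)*(-1) + (-1)*(-1) + (-1)*(-1) + (-5)*(-1)
= 5 + 1 + 1 + 5 = 12
|a|^2 = (-5)^2 + (-1)^2 + (-1)^2 + (-5)^2 = 52
|b|^2 = (-1)^2 + (-1)^2 + (-1)^2 + (-1)^2 = 4
(a.b)^2 = 12^2 = 144
|a|^2 * |b|^2 = 52 * 4 = 208
Result = 144 - 208 = -64


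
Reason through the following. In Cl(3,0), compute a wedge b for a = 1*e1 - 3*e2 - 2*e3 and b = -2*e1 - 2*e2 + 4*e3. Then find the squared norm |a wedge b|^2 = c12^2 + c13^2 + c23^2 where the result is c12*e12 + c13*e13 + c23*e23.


a wedge b = (a1*b2 - a2*b1)*e12 + (a1*b3 - a3*b1)*e13 + (a2*b3 - a3*b2)*e23
e12 coeff: 1*(-2) - (-3)*(-2) = -2 - 6 = -8
e13 coeff: 1*4 - (-2)*(-2) = 4 - 4 = 0
e23 coeff: (-3)*4 - (-2)*(-2) = -12 - 4 = -16
|a wedge b|^2 = (-8)^2 + 0^2 + (-16)^2
= 64 + 0 + 256
= 320


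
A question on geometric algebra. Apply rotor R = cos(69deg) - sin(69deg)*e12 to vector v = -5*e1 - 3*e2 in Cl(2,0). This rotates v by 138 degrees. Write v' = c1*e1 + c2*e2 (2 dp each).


Rotor R = cos(69deg) - sin(69deg)*e12
Rotation angle theta = 2 * 69 = 138 degrees
v' = R*v*~R rotates v by theta.
cos(138deg) = -0.7431, sin(138deg) = 0.6691
v'_1 = -5*cos(138deg) - (-3)*sin(138deg)
= -5*(-0.7431) - (-3)*0.6691
= 5.72
v'_2 = -5*sin(138deg) + (-3)*cos(138deg)
= -5*0.6691 + (-3)*(-0.7431)
= -1.12
v' = 5.72*e1 - 1.12*e2


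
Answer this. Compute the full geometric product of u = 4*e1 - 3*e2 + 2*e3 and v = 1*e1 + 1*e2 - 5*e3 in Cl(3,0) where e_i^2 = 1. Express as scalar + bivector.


In Cl(3,0): e_i^2 = 1, e_ie_j = -e_je_i for i != j.
Scalar part = u . v = 4*1 + (-3)*1 + 2*(-5)
= 4 + (-3) + (-10) = -9
e12 coeff = 4*1 - (-3)*1 = 4 - (-3) = 7
e13 coeff = 4*(-5) - 2*1 = -20 - 2 = -22
e23 coeff = (-3)*(-5) - 2*1 = 15 - 2 = 13
uv = -9 + 7*e12 - 22*e13 + 13*e23


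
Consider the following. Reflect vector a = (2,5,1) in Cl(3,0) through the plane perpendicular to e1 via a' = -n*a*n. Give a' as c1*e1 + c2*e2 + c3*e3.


Reflection formula: a' = -n*a*n, with n = e1 (unit vector, n^2 = 1).
For reflection through hyperplane perp to e1:
The component along e1 flips sign, others stay.
a = (2, 5, 1)
a' = (-2, 5, 1)
a' = -2*e1 + 5*e2 + 1*e3


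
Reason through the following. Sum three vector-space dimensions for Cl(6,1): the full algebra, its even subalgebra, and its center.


n = 6 + 1 = 7
Total dim = 2^7 = 128
Even subalgebra dim = 2^6 = 64
n is odd, so center dim = 2
Sum = 128 + 64 + 2 = 194


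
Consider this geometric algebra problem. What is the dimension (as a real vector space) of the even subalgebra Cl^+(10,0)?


Even subalgebra dimension = 2^(n-1)
n = 10 + 0 = 10
2^(10 - 1) = 2^9 = 512
Verification: sum of C(10,k) for even k = 1 + 45 + 210 + 210 + 45 + 1 = 512
Result = 512


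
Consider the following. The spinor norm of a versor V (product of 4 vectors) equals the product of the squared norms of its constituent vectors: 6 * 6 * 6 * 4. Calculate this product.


Spinor norm N(V) = |v1|^2 * |v2|^2 * ... * |v4|^2
= 6 * 6 * 6 * 4
Running product: 6, 36, 216, 864
N(V) = 864


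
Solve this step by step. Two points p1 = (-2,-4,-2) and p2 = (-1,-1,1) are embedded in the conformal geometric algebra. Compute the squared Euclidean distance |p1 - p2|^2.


p1 - p2 = (-1, -3, -3)
|p1 - p2|^2 = (-1)^2 + (-3)^2 + (-3)^2
= 1 + 9 + 9
= 19


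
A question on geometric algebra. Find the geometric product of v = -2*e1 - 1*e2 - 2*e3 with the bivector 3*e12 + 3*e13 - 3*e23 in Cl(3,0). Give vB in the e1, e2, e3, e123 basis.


vB has grade-1 (vector) and grade-3 (trivector) parts: vB = (v _| B) + (v ^ B).
Vector part <vB>_1:
  e1: -v2*b12 - v3*b13 = -(-1)*(3) - (-2)*(3) = 9
  e2: v1*b12 - v3*b23 = (-2)*(3) - (-2)*(-3) = -12
  e3: v1*b13 + v2*b23 = (-2)*(3) + (-1)*(-3) = -3
Trivector part <vB>_3:
  e123: v1*b23 - v2*b13 + v3*b12 = (-2)*(-3) - (-1)*(3) + (-2)*(3) = 3
vB = 9*e1 - 12*e2 - 3*e3 + 3*e123


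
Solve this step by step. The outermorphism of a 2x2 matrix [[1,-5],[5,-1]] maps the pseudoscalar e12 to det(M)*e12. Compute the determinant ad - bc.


The outermorphism of a linear map f sends e1^e2 to f(e1)^f(e2).
f(e1) = 1*e1 + 5*e2
f(e2) = -5*e1 - 1*e2
f(e1) ^ f(e2) = (1*e1 + 5*e2) ^ (-5*e1 - 1*e2)
= 1*(-1)*e12 + 5*(-5)*e21
= (-1 - (-25))*e12
= 24*e12
Coefficient = 24


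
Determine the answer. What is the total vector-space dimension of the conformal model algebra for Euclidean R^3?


The conformal model of R^3 uses Cl(4,1): the 3 Euclidean generators plus two extra orthogonal generators e+ (e+^2 = +1) and e- (e-^2 = -1), from which the null vectors e0, einf are built.
Number of generators m = 3 + 2 = 5.
dim Cl(p,q) = 2^m = 2^5 = 32


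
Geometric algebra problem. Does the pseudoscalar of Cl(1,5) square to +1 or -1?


The pseudoscalar I = e1...e_n (product of all n generators) of Cl(p,q) satisfies I^2 = (-1)^(q + n(n-1)/2).
p = 1, q = 5, n = p + q = 6
n(n-1)/2 = 6 * 5 / 2 = 15
Exponent = q + n(n-1)/2 = 5 + 15 = 20
I^2 = (-1)^20 = +1


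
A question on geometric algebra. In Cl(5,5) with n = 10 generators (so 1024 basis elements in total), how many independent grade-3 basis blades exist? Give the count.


Number of grade-k basis blades in Cl(p,q) with n = p + q is C(n, k).
n = 5 + 5 = 10
C(10, 3) = 10! / (3! * 7!)
= 3628800 / (6 * 5040)
= 120


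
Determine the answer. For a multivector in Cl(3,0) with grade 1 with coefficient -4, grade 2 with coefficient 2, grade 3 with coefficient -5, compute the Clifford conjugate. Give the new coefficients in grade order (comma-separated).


Clifford conjugate sign for grade k: (-1)^(k(k+1)/2)
Grade 1: (-1)^(1*2/2) = (-1)^1 = -1, coeff -4 -> 4
Grade 2: (-1)^(2*3/2) = (-1)^3 = -1, coeff 2 -> -2
Grade 3: (-1)^(3*4/2) = (-1)^6 = 1, coeff -5 -> -5
Conjugated coefficients: 4, -2, -5


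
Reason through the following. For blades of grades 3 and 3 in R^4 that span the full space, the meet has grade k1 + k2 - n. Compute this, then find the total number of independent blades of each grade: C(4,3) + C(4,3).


Meet grade = grade(A) + grade(B) - n
= 3 + 3 - 4 = 2
C(4,3) = 4
C(4,3) = 4
dim_A + dim_B = 4 + 4 = 8


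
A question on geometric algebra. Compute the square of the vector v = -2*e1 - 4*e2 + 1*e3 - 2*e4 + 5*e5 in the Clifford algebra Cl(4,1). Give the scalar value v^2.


v^2 = sum of c_i^2 * e_i^2
Positive signature terms (e_i^2 = +1): (-2)^2 + (-4)^2 + 1^2 + (-2)^2 = 25
Negative signature terms (e_j^2 = -1): 5^2 = 25
v^2 = 25 - 25 = 0


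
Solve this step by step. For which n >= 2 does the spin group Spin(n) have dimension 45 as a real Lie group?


dim Spin(n) = dim so(n) = n(n-1)/2.
Solve n(n-1)/2 = 45, i.e. n^2 - n - 90 = 0.
Discriminant = 1 + 8*45 = 361
n = (1 + sqrt(361))/2 = (1 + 19)/2 = 10


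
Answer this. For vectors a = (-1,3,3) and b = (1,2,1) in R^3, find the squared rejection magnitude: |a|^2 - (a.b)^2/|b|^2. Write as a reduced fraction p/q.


|a|^2 = (-1)^2 + 3^2 + 3^2 = 19
|b|^2 = 1^2 + 2^2 + 1^2 = 6
a . b = (-1)*1 + 3*2 + 3*1 = 8
(a.b)^2 = 8^2 = 64
|rej|^2 = 19 - 64/6
= (114 - 64)/6
= 50/6
In lowest terms: 25/3


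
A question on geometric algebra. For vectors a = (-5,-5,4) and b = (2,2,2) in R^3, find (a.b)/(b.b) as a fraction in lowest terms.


Projection coefficient = (a . b) / (b . b)
a . b = (-5)*2 + (-5)*2 + 4*2
= -10 + (-10) + 8 = -12
b . b = 2^2 + 2^2 + 2^2
= 4 + 4 + 4 = 12
Coefficient = -12/12
In lowest terms: -1/1


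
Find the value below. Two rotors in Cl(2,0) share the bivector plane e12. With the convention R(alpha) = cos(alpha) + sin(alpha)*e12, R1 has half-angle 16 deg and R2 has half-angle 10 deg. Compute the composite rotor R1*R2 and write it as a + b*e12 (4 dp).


Same-plane rotors commute and their half-angles add:
R1*R2 = cos(a1 + a2) + sin(a1 + a2)*e12.
a1 + a2 = 16 + 10 = 26 deg
cos(26 deg) = 0.8988
sin(26 deg) = 0.4384
R1*R2 = 0.8988 + 0.4384*e12


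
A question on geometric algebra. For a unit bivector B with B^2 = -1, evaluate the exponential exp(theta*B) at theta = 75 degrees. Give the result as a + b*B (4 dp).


For a unit bivector B with B^2 = -1, the exponential series gives
e^(theta*B) = cos(theta) + sin(theta)*B (the GA analogue of Euler's formula).
theta = 75 degrees = 1.308997 rad
cos(75 deg) = 0.2588
sin(75 deg) = 0.9659
exp(theta*B) = 0.2588 + 0.9659*B


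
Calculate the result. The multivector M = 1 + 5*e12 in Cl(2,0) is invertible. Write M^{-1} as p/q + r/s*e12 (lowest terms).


M = 1 + 5*e12, where e12^2 = -1.
Since M commutes with its reverse ~M = a - b*e12, M * ~M = a^2 - b^2*e12^2 = a^2 + b^2.
So M^{-1} = ~M / (a^2 + b^2) = (a - b*e12)/(a^2 + b^2).
a^2 + b^2 = 1 + 25 = 26
Scalar part = 1/26 = 1/26
Bivector coeff = -5/26 = -5/26
M^{-1} = 1/26 - 5/26*e12


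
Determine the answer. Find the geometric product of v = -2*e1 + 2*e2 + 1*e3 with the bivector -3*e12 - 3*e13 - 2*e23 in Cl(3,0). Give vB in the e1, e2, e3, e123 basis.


vB has grade-1 (vector) and grade-3 (trivector) parts: vB = (v _| B) + (v ^ B).
Vector part <vB>_1:
  e1: -v2*b12 - v3*b13 = -(2)*(-3) - (1)*(-3) = 9
  e2: v1*b12 - v3*b23 = (-2)*(-3) - (1)*(-2) = 8
  e3: v1*b13 + v2*b23 = (-2)*(-3) + (2)*(-2) = 2
Trivector part <vB>_3:
  e123: v1*b23 - v2*b13 + v3*b12 = (-2)*(-2) - (2)*(-3) + (1)*(-3) = 7
vB = 9*e1 + 8*e2 + 2*e3 + 7*e123


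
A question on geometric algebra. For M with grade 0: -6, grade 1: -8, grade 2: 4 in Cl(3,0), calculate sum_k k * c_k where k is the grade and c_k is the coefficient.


Grade-weighted sum = sum of grade_k * coefficient_k
0*(-6) = 0
1*(-8) = -8
2*4 = 8
Total = 0 + (-8) + 8 = 0


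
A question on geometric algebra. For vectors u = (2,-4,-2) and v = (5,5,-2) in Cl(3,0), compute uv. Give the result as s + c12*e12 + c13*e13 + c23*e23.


In Cl(3,0): e_i^2 = 1, e_ie_j = -e_je_i for i != j.
Scalar part = u . v = 2*5 + (-4)*5 + (-2)*(-2)
= 10 + (-20) + 4 = -6
e12 coeff = 2*5 - (-4)*5 = 10 - (-20) = 30
e13 coeff = 2*(-2) - (-2)*5 = -4 - (-10) = 6
e23 coeff = (-4)*(-2) - (-2)*5 = 8 - (-10) = 18
uv = -6 + 30*e12 + 6*e13 + 18*e23


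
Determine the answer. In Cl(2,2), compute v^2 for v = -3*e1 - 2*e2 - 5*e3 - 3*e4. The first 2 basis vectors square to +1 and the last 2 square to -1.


v^2 = sum of c_i^2 * e_i^2
Positive signature terms (e_i^2 = +1): (-3)^2 + (-2)^2 = 13
Negative signature terms (e_j^2 = -1): (-5)^2 + (-3)^2 = 34
v^2 = 13 - 34 = -21


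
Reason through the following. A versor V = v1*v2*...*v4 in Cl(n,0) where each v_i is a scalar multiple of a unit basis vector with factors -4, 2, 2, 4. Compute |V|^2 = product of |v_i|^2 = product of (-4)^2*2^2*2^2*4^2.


Each vector v_i has |v_i|^2 = s_i^2
Squared scales: (-4)^2 = 16, 2^2 = 4, 2^2 = 4, 4^2 = 16
|V|^2 = 16 * 4 * 4 * 16
= 4096


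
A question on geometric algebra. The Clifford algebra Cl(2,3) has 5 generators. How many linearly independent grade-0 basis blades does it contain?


Number of grade-k basis blades in Cl(p,q) with n = p + q is C(n, k).
n = 2 + 3 = 5
C(5, 0) = 5! / (0! * 5!)
= 120 / (1 * 120)
= 1


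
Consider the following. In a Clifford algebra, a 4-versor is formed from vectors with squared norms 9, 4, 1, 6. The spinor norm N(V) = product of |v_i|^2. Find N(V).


Spinor norm N(V) = |v1|^2 * |v2|^2 * ... * |v4|^2
= 9 * 4 * 1 * 6
Running product: 9, 36, 36, 216
N(V) = 216


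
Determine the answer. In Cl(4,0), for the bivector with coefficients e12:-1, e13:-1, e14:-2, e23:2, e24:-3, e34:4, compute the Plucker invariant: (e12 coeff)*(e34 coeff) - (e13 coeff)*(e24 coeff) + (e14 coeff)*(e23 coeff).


Plucker relation: af - be + cd
a*f = (-1)*4 = -4
b*e = (-1)*(-3) = 3
c*d = (-2)*2 = -4
af - be + cd = -4 - 3 + (-4)
= -11


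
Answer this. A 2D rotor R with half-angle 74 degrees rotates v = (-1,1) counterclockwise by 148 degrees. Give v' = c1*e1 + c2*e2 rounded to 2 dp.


Rotor R = cos(74deg) - sin(74deg)*e12
Rotation angle theta = 2 * 74 = 148 degrees
v' = R*v*~R rotates v by theta.
cos(148deg) = -0.8480, sin(148deg) = 0.5299
v'_1 = -1*cos(148deg) - 1*sin(148deg)
= -1*(-0.8480) - 1*0.5299
= 0.32
v'_2 = -1*sin(148deg) + 1*cos(148deg)
= -1*0.5299 + 1*(-0.8480)
= -1.38
v' = 0.32*e1 - 1.38*e2


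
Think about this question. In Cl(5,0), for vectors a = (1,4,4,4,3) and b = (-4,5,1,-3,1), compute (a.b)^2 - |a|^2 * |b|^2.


a . b = 1*(-4) + 4*5 + 4*1 + 4*(-3) + 3*1
= -4 + 20 + 4 + (-12) + 3 = 11
|a|^2 = 1^2 + 4^2 + 4^2 + 4^2 + 3^2 = 58
|b|^2 = (-4)^2 + 5^2 + 1^2 + (-3)^2 + 1^2 = 52
(a.b)^2 = 11^2 = 121
|a|^2 * |b|^2 = 58 * 52 = 3016
Result = 121 - 3016 = -2895


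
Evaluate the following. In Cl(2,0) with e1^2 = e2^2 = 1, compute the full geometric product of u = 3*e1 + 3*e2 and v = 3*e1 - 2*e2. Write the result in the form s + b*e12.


Expand: (3*e1 + 3*e2)(3*e1 - 2*e2)
= 3*3*e1e1 + 3*(-2)*e1e2 + 3*3*e2e1 + 3*(-2)*e2e2
Using e1^2 = e2^2 = 1, e2e1 = -e1e2:
Scalar part s = 3*3 + 3*(-2) = 9 + (-6) = 3
Bivector part b = 3*(-2) - 3*3 = -6 - 9 = -15
uv = 3 - 15*e12


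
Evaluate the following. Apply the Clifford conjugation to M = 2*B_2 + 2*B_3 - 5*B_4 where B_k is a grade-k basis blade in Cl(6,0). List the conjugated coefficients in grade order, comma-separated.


Clifford conjugate sign for grade k: (-1)^(k(k+1)/2)
Grade 2: (-1)^(2*3/2) = (-1)^3 = -1, coeff 2 -> -2
Grade 3: (-1)^(3*4/2) = (-1)^6 = 1, coeff 2 -> 2
Grade 4: (-1)^(4*5/2) = (-1)^10 = 1, coeff -5 -> -5
Conjugated coefficients: -2, 2, -5


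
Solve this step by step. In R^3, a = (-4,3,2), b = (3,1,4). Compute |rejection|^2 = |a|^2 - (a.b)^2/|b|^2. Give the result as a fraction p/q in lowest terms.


|a|^2 = (-4)^2 + 3^2 + 2^2 = 29
|b|^2 = 3^2 + 1^2 + 4^2 = 26
a . b = (-4)*3 + 3*1 + 2*4 = -1
(a.b)^2 = (-1)^2 = 1
|rej|^2 = 29 - 1/26
= (754 - 1)/26
= 753/26
In lowest terms: 753/26


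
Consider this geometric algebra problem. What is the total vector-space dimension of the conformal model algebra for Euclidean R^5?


The conformal model of R^5 uses Cl(6,1): the 5 Euclidean generators plus two extra orthogonal generators e+ (e+^2 = +1) and e- (e-^2 = -1), from which the null vectors e0, einf are built.
Number of generators m = 5 + 2 = 7.
dim Cl(p,q) = 2^m = 2^7 = 128


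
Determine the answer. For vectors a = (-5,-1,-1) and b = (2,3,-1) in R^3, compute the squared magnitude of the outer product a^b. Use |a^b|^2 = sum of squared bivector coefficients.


a wedge b = (a1*b2 - a2*b1)*e12 + (a1*b3 - a3*b1)*e13 + (a2*b3 - a3*b2)*e23
e12 coeff: (-5)*3 - (-1)*2 = -15 - (-2) = -13
e13 coeff: (-5)*(-1) - (-1)*2 = 5 - (-2) = 7
e23 coeff: (-1)*(-1) - (-1)*3 = 1 - (-3) = 4
|a wedge b|^2 = (-13)^2 + 7^2 + 4^2
= 169 + 49 + 16
= 234


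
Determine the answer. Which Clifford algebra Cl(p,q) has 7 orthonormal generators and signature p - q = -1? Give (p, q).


We need p + q = 7 and p - q = -1.
Adding: 2p = 7 + (-1) = 6, so p = 3.
Then q = 7 - 3 = 4.
(p, q) = (3, 4)


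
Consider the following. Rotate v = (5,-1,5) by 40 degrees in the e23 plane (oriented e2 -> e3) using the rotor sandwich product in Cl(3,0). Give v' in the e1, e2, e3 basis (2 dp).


Rotor R = cos(20deg) - sin(20deg)*e23
Rotation angle theta = 2 * 20 = 40 degrees in the e23 plane (e2 -> e3).
The component perpendicular to the plane (e1) is invariant: v'_1 = v1 = 5.00
cos(40deg) = 0.7660, sin(40deg) = 0.6428
v'_2 = v2*cos(theta) - v3*sin(theta) = -1*0.7660 - 5*0.6428 = -3.98
v'_3 = v2*sin(theta) + v3*cos(theta) = -1*0.6428 + 5*0.7660 = 3.19
v' = 5.00*e1 - 3.98*e2 + 3.19*e3


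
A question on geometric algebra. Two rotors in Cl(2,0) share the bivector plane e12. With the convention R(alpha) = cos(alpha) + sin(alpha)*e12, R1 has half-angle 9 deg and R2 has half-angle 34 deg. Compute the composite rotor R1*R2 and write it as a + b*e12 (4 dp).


Same-plane rotors commute and their half-angles add:
R1*R2 = cos(a1 + a2) + sin(a1 + a2)*e12.
a1 + a2 = 9 + 34 = 43 deg
cos(43 deg) = 0.7314
sin(43 deg) = 0.6820
R1*R2 = 0.7314 + 0.6820*e12


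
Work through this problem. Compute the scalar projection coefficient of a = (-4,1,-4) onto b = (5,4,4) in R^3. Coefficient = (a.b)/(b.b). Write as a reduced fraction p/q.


Projection coefficient = (a . b) / (b . b)
a . b = (-4)*5 + 1*4 + (-4)*4
= -20 + 4 + (-16) = -32
b . b = 5^2 + 4^2 + 4^2
= 25 + 16 + 16 = 57
Coefficient = -32/57
In lowest terms: -32/57


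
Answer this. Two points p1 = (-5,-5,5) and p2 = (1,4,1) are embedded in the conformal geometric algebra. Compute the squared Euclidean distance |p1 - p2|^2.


p1 - p2 = (-6, -9, 4)
|p1 - p2|^2 = (-6)^2 + (-9)^2 + 4^2
= 36 + 81 + 16
= 133


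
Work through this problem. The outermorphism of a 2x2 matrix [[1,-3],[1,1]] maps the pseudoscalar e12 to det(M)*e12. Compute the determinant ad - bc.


The outermorphism of a linear map f sends e1^e2 to f(e1)^f(e2).
f(e1) = 1*e1 + 1*e2
f(e2) = -3*e1 + 1*e2
f(e1) ^ f(e2) = (1*e1 + 1*e2) ^ (-3*e1 + 1*e2)
= 1*1*e12 + 1*(-3)*e21
= (1 - (-3))*e12
= 4*e12
Coefficient = 4
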